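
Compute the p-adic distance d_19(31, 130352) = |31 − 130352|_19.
d_19(31, 130352) = 1/130321

Step 1 — x − y = 31 − 130352 = -130321. Step 2 — v_19(-130321) = 4 (factor: -130321 = −(19^4 · 1); the sign does not affect v_p). Step 3 — |x − y|_19 = 19^{-4} = 1/130321.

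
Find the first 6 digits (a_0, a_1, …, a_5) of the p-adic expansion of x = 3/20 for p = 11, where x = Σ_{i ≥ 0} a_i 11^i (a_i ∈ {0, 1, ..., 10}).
(a_0, …, a_5) = (4, 9, 3, 9, 3, 9)

v_11(3/20) = 0 (numerator and denominator both coprime to 11), so x ∈ ℤ_11^×. Compute digits iteratively via a_i = x_i mod 11, x_{i+1} = (x_i − a_i)/11, with x_0 = x:
  x_0 = 3/20;  a_0 = 4;  x_1 = (x_0 − 4)/11 = -7/20
  x_1 = -7/20;  a_1 = 9;  x_2 = (x_1 − 9)/11 = -17/20
  x_2 = -17/20;  a_2 = 3;  x_3 = (x_2 − 3)/11 = -7/20
  x_3 = -7/20;  a_3 = 9;  x_4 = (x_3 − 9)/11 = -17/20
  x_4 = -17/20;  a_4 = 3;  x_5 = (x_4 − 3)/11 = -7/20
  x_5 = -7/20;  a_5 = 9;  x_6 = (x_5 − 9)/11 = -17/20
Digits: (4, 9, 3, 9, 3, 9).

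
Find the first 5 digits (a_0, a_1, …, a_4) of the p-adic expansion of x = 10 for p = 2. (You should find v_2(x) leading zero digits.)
(a_0, …, a_4) = (0, 1, 0, 1, 0)

v_2(10) = 1, so a_0 = ... = a_0 = 0. Factor out: x = 2^1 · u with u = 5 a unit in ℤ_2. Expand u iteratively via a_{v+i} = u_i mod 2, u_{i+1} = (u_i − a_{v+i})/2:
  u_0 = 5;  a_1 = 1;  u_1 = (u_0 − 1)/2 = 2
  u_1 = 2;  a_2 = 0;  u_2 = (u_1 − 0)/2 = 1
  u_2 = 1;  a_3 = 1;  u_3 = (u_2 − 1)/2 = 0
  u_3 = 0;  a_4 = 0;  u_4 = (u_3 − 0)/2 = 0
Digits: (0, 1, 0, 1, 0).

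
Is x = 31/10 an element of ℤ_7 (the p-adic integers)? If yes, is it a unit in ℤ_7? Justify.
x ∈ ℤ_7^× (unit); v_7(x) = 0

ℤ_7 = {x ∈ ℚ_7 : v_7(x) ≥ 0} and ℤ_7^× = {x ∈ ℤ_7 : v_7(x) = 0}. Here v_7(31/10) = v_7(num) − v_7(den) = 0; compare against these criteria.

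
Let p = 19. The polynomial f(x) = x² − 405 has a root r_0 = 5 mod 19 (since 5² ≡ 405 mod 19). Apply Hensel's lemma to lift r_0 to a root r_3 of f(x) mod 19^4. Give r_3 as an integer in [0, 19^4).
r_3 = 100040 (mod 130321)

Hensel's recurrence: r_{i+1} = r_i − f(r_i)·(f′(r_i))^{-1} mod 19^{i+2}, with f′(x) = 2x. Iterate:
  r_0 = 5 (mod 19)
  r_1 = 43 (mod 361)
  r_2 = 4014 (mod 6859)
  r_3 = 100040 (mod 130321)
Final: r_3 = 100040, and one checks f(r_3) ≡ 0 mod 19^4.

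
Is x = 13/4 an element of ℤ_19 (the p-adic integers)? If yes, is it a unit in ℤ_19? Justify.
x ∈ ℤ_19^× (unit); v_19(x) = 0

ℤ_19 = {x ∈ ℚ_19 : v_19(x) ≥ 0} and ℤ_19^× = {x ∈ ℤ_19 : v_19(x) = 0}. Here v_19(13/4) = v_19(num) − v_19(den) = 0; compare against these criteria.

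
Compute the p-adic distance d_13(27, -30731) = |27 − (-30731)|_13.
d_13(27, -30731) = 1/2197

Step 1 — x − y = 27 − (-30731) = 30758. Step 2 — v_13(30758) = 3 (factor: 30758 = (13^3 · 14); the sign does not affect v_p). Step 3 — |x − y|_13 = 13^{-3} = 1/2197.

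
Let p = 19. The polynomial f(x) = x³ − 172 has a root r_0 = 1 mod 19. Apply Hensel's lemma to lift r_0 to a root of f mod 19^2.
r_1 = 58 (mod 361)

Hensel: r_{i+1} = r_i − f(r_i)/f′(r_i) mod 19^{i+2}, where f′(x) = 3x². Iterate:
  r_0 = 1 (mod 19)
  r_1 = 58 (mod 361)
Final: r = 58 with f(r) ≡ 0 mod 19^2.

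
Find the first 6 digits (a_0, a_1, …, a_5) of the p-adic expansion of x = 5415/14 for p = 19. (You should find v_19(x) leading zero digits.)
(a_0, …, a_5) = (0, 0, 16, 6, 1, 4)

v_19(5415/14) = 2, so a_0 = ... = a_1 = 0. Factor out: x = 19^2 · u with u = 15/14 a unit in ℤ_19. Expand u iteratively via a_{v+i} = u_i mod 19, u_{i+1} = (u_i − a_{v+i})/19:
  u_0 = 15/14;  a_2 = 16;  u_1 = (u_0 − 16)/19 = -11/14
  u_1 = -11/14;  a_3 = 6;  u_2 = (u_1 − 6)/19 = -5/14
  u_2 = -5/14;  a_4 = 1;  u_3 = (u_2 − 1)/19 = -1/14
  u_3 = -1/14;  a_5 = 4;  u_4 = (u_3 − 4)/19 = -3/14
Digits: (0, 0, 16, 6, 1, 4).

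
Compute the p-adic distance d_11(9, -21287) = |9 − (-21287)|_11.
d_11(9, -21287) = 1/1331

Step 1 — x − y = 9 − (-21287) = 21296. Step 2 — v_11(21296) = 3 (factor: 21296 = (11^3 · 16); the sign does not affect v_p). Step 3 — |x − y|_11 = 11^{-3} = 1/1331.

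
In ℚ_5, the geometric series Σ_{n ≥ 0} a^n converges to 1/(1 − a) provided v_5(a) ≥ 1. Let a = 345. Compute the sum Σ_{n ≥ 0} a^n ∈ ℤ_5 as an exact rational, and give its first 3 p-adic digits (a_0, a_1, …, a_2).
Σ a^n = 1/(1 − a) = -1/344;  first 3 digits = (1, 4, 4)

v_5(a) = 1 ≥ 1, so the series converges in ℤ_5 to 1/(1 − a) = 1/(1 − 345) = -1/344. Expand this rational in ℤ_5: compute digits iteratively via d_i = x_i mod 5, x_{i+1} = (x_i − d_i)/5. The first 3 digits are (1, 4, 4).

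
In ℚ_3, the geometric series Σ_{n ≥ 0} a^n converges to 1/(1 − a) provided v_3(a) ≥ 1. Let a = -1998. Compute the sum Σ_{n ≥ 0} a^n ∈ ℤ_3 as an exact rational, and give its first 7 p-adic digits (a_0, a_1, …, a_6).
Σ a^n = 1/(1 − a) = 1/1999;  first 7 digits = (1, 0, 0, 1, 2, 0, 1)

v_3(a) = 3 ≥ 1, so the series converges in ℤ_3 to 1/(1 − a) = 1/(1 − (-1998)) = 1/1999. Expand this rational in ℤ_3: compute digits iteratively via d_i = x_i mod 3, x_{i+1} = (x_i − d_i)/3. The first 7 digits are (1, 0, 0, 1, 2, 0, 1).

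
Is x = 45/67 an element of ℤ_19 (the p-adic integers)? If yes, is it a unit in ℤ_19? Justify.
x ∈ ℤ_19^× (unit); v_19(x) = 0

ℤ_19 = {x ∈ ℚ_19 : v_19(x) ≥ 0} and ℤ_19^× = {x ∈ ℤ_19 : v_19(x) = 0}. Here v_19(45/67) = v_19(num) − v_19(den) = 0; compare against these criteria.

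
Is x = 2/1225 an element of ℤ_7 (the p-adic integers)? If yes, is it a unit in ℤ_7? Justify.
x ∉ ℤ_7 (v_7(x) = -2 < 0)

ℤ_7 = {x ∈ ℚ_7 : v_7(x) ≥ 0} and ℤ_7^× = {x ∈ ℤ_7 : v_7(x) = 0}. Here v_7(2/1225) = v_7(num) − v_7(den) = -2; compare against these criteria.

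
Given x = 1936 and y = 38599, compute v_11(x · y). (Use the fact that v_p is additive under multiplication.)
v_11(74727664) = 5

v_p(x) = 2 (factor: 1936 = 11^2 · 16); v_p(y) = 3 (factor: 38599 = 11^3 · 29). Additivity: v_p(xy) = v_p(x) + v_p(y) = 2 + 3 = 5. (Direct check: xy = 74727664 = 11^5 · (464).)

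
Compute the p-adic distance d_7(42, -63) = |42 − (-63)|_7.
d_7(42, -63) = 1/7

Step 1 — x − y = 42 − (-63) = 105. Step 2 — v_7(105) = 1 (factor: 105 = (7^1 · 15); the sign does not affect v_p). Step 3 — |x − y|_7 = 7^{-1} = 1/7.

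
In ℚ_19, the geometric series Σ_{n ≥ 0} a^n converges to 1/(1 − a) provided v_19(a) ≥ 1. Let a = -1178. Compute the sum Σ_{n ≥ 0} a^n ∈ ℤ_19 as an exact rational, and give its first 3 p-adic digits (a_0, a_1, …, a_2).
Σ a^n = 1/(1 − a) = 1/1179;  first 3 digits = (1, 14, 2)

v_19(a) = 1 ≥ 1, so the series converges in ℤ_19 to 1/(1 − a) = 1/(1 − (-1178)) = 1/1179. Expand this rational in ℤ_19: compute digits iteratively via d_i = x_i mod 19, x_{i+1} = (x_i − d_i)/19. The first 3 digits are (1, 14, 2).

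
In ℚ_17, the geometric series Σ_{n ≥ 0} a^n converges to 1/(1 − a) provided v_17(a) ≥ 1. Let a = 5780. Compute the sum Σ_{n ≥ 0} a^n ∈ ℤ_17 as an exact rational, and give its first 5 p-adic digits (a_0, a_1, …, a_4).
Σ a^n = 1/(1 − a) = -1/5779;  first 5 digits = (1, 0, 3, 1, 9)

v_17(a) = 2 ≥ 1, so the series converges in ℤ_17 to 1/(1 − a) = 1/(1 − 5780) = -1/5779. Expand this rational in ℤ_17: compute digits iteratively via d_i = x_i mod 17, x_{i+1} = (x_i − d_i)/17. The first 5 digits are (1, 0, 3, 1, 9).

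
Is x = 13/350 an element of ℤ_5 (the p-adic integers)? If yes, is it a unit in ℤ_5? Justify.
x ∉ ℤ_5 (v_5(x) = -2 < 0)

ℤ_5 = {x ∈ ℚ_5 : v_5(x) ≥ 0} and ℤ_5^× = {x ∈ ℤ_5 : v_5(x) = 0}. Here v_5(13/350) = v_5(num) − v_5(den) = -2; compare against these criteria.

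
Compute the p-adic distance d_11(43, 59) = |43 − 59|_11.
d_11(43, 59) = 1

Step 1 — x − y = 43 − 59 = -16. Step 2 — v_11(-16) = 0 (factor: -16 = −(11^0 · 16); the sign does not affect v_p). Step 3 — |x − y|_11 = 11^{0} = 1.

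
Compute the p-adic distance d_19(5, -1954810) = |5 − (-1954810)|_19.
d_19(5, -1954810) = 1/130321

Step 1 — x − y = 5 − (-1954810) = 1954815. Step 2 — v_19(1954815) = 4 (factor: 1954815 = (19^4 · 15); the sign does not affect v_p). Step 3 — |x − y|_19 = 19^{-4} = 1/130321.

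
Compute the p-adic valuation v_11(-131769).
v_11(-131769) = 4

v_11(n) is the largest exponent k such that 11^k divides n. Factor out: -131769 = -11^4 · 9. (Sign doesn't affect v_p.) So v_11(-131769) = 4.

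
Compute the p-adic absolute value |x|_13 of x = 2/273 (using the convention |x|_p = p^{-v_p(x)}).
|2/273|_13 = 13

Step 1 — compute v_13(x) by factoring powers of 13 out of the numerator and denominator: v_13(2/273) = -1. Step 2 — apply |x|_p = p^{-v_p(x)} = 13^{1} = 13.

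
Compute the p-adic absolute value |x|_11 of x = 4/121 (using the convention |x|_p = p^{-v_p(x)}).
|4/121|_11 = 121

Step 1 — compute v_11(x) by factoring powers of 11 out of the numerator and denominator: v_11(4/121) = -2. Step 2 — apply |x|_p = p^{-v_p(x)} = 11^{2} = 121.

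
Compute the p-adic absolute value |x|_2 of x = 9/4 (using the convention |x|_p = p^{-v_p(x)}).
|9/4|_2 = 4

Step 1 — compute v_2(x) by factoring powers of 2 out of the numerator and denominator: v_2(9/4) = -2. Step 2 — apply |x|_p = p^{-v_p(x)} = 2^{2} = 4.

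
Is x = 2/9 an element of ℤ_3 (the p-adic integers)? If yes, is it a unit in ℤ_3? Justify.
x ∉ ℤ_3 (v_3(x) = -2 < 0)

ℤ_3 = {x ∈ ℚ_3 : v_3(x) ≥ 0} and ℤ_3^× = {x ∈ ℤ_3 : v_3(x) = 0}. Here v_3(2/9) = v_3(num) − v_3(den) = -2; compare against these criteria.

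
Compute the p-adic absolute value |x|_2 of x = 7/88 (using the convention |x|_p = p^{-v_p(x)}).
|7/88|_2 = 8

Step 1 — compute v_2(x) by factoring powers of 2 out of the numerator and denominator: v_2(7/88) = -3. Step 2 — apply |x|_p = p^{-v_p(x)} = 2^{3} = 8.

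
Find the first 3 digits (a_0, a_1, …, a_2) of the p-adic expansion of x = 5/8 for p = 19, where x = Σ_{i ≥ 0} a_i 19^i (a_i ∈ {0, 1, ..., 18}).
(a_0, …, a_2) = (3, 7, 2)

v_19(5/8) = 0 (numerator and denominator both coprime to 19), so x ∈ ℤ_19^×. Compute digits iteratively via a_i = x_i mod 19, x_{i+1} = (x_i − a_i)/19, with x_0 = x:
  x_0 = 5/8;  a_0 = 3;  x_1 = (x_0 − 3)/19 = -1/8
  x_1 = -1/8;  a_1 = 7;  x_2 = (x_1 − 7)/19 = -3/8
  x_2 = -3/8;  a_2 = 2;  x_3 = (x_2 − 2)/19 = -1/8
Digits: (3, 7, 2).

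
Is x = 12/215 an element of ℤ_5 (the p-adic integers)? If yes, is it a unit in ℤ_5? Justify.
x ∉ ℤ_5 (v_5(x) = -1 < 0)

ℤ_5 = {x ∈ ℚ_5 : v_5(x) ≥ 0} and ℤ_5^× = {x ∈ ℤ_5 : v_5(x) = 0}. Here v_5(12/215) = v_5(num) − v_5(den) = -1; compare against these criteria.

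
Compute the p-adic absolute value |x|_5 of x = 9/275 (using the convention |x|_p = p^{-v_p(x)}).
|9/275|_5 = 25

Step 1 — compute v_5(x) by factoring powers of 5 out of the numerator and denominator: v_5(9/275) = -2. Step 2 — apply |x|_p = p^{-v_p(x)} = 5^{2} = 25.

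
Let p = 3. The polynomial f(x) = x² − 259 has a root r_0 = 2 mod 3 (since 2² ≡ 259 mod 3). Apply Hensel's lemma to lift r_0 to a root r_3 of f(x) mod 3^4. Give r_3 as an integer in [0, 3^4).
r_3 = 77 (mod 81)

Hensel's recurrence: r_{i+1} = r_i − f(r_i)·(f′(r_i))^{-1} mod 3^{i+2}, with f′(x) = 2x. Iterate:
  r_0 = 2 (mod 3)
  r_1 = 5 (mod 9)
  r_2 = 23 (mod 27)
  r_3 = 77 (mod 81)
Final: r_3 = 77, and one checks f(r_3) ≡ 0 mod 3^4.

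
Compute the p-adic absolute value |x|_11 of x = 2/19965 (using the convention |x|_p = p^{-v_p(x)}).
|2/19965|_11 = 1331

Step 1 — compute v_11(x) by factoring powers of 11 out of the numerator and denominator: v_11(2/19965) = -3. Step 2 — apply |x|_p = p^{-v_p(x)} = 11^{3} = 1331.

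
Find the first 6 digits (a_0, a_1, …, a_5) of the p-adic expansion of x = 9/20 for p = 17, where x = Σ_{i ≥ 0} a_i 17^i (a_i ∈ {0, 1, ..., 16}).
(a_0, …, a_5) = (3, 16, 5, 9, 2, 16)

v_17(9/20) = 0 (numerator and denominator both coprime to 17), so x ∈ ℤ_17^×. Compute digits iteratively via a_i = x_i mod 17, x_{i+1} = (x_i − a_i)/17, with x_0 = x:
  x_0 = 9/20;  a_0 = 3;  x_1 = (x_0 − 3)/17 = -3/20
  x_1 = -3/20;  a_1 = 16;  x_2 = (x_1 − 16)/17 = -19/20
  x_2 = -19/20;  a_2 = 5;  x_3 = (x_2 − 5)/17 = -7/20
  x_3 = -7/20;  a_3 = 9;  x_4 = (x_3 − 9)/17 = -11/20
  x_4 = -11/20;  a_4 = 2;  x_5 = (x_4 − 2)/17 = -3/20
  x_5 = -3/20;  a_5 = 16;  x_6 = (x_5 − 16)/17 = -19/20
Digits: (3, 16, 5, 9, 2, 16).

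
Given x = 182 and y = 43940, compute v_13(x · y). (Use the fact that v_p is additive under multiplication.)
v_13(7997080) = 4

v_p(x) = 1 (factor: 182 = 13^1 · 14); v_p(y) = 3 (factor: 43940 = 13^3 · 20). Additivity: v_p(xy) = v_p(x) + v_p(y) = 1 + 3 = 4. (Direct check: xy = 7997080 = 13^4 · (280).)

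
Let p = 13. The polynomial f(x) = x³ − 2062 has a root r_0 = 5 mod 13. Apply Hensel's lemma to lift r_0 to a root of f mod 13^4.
r_3 = 3528 (mod 28561)

Hensel: r_{i+1} = r_i − f(r_i)/f′(r_i) mod 13^{i+2}, where f′(x) = 3x². Iterate:
  r_0 = 5 (mod 13)
  r_1 = 148 (mod 169)
  r_2 = 1331 (mod 2197)
  r_3 = 3528 (mod 28561)
Final: r = 3528 with f(r) ≡ 0 mod 13^4.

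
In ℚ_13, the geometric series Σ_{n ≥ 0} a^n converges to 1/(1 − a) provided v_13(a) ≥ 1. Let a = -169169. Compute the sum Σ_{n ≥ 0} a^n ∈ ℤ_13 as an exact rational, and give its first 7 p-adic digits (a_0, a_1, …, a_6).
Σ a^n = 1/(1 − a) = 1/169170;  first 7 digits = (1, 0, 0, 1, 7, 12, 0)

v_13(a) = 3 ≥ 1, so the series converges in ℤ_13 to 1/(1 − a) = 1/(1 − (-169169)) = 1/169170. Expand this rational in ℤ_13: compute digits iteratively via d_i = x_i mod 13, x_{i+1} = (x_i − d_i)/13. The first 7 digits are (1, 0, 0, 1, 7, 12, 0).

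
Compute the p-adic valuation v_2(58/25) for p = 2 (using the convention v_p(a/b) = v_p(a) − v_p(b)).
v_2(58/25) = 1

Factor powers of 2 from the numerator and denominator of the reduced fraction: 58 = 2^1 · 29 and 25 = 2^0 · 25. Apply v_p(a/b) = v_p(a) − v_p(b): v_2(58/25) = 1 − 0 = 1.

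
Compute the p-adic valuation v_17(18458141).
v_17(18458141) = 5

v_17(n) is the largest exponent k such that 17^k divides n. Factor out: 18458141 = 17^5 · 13. (Sign doesn't affect v_p.) So v_17(18458141) = 5.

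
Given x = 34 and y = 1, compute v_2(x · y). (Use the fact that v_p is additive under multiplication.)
v_2(34) = 1

v_p(x) = 1 (factor: 34 = 2^1 · 17); v_p(y) = 0 (factor: 1 = 2^0 · 1). Additivity: v_p(xy) = v_p(x) + v_p(y) = 1 + 0 = 1. (Direct check: xy = 34 = 2^1 · (17).)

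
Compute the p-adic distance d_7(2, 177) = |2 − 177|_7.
d_7(2, 177) = 1/7

Step 1 — x − y = 2 − 177 = -175. Step 2 — v_7(-175) = 1 (factor: -175 = −(7^1 · 25); the sign does not affect v_p). Step 3 — |x − y|_7 = 7^{-1} = 1/7.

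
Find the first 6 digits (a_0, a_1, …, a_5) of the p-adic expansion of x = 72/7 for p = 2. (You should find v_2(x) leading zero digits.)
(a_0, …, a_5) = (0, 0, 0, 1, 1, 1)

v_2(72/7) = 3, so a_0 = ... = a_2 = 0. Factor out: x = 2^3 · u with u = 9/7 a unit in ℤ_2. Expand u iteratively via a_{v+i} = u_i mod 2, u_{i+1} = (u_i − a_{v+i})/2:
  u_0 = 9/7;  a_3 = 1;  u_1 = (u_0 − 1)/2 = 1/7
  u_1 = 1/7;  a_4 = 1;  u_2 = (u_1 − 1)/2 = -3/7
  u_2 = -3/7;  a_5 = 1;  u_3 = (u_2 − 1)/2 = -5/7
Digits: (0, 0, 0, 1, 1, 1).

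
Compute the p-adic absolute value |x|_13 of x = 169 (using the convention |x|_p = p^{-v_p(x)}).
|169|_13 = 1/169

Step 1 — compute v_13(x) by factoring powers of 13 out of the numerator and denominator: v_13(169) = 2. Step 2 — apply |x|_p = p^{-v_p(x)} = 13^{-2} = 1/169.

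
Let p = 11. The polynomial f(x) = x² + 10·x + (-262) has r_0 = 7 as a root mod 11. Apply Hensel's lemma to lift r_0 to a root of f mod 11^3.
r_2 = 1228 (mod 1331)

Hensel: r_{i+1} = r_i − f(r_i)·(f′(r_i))^{-1} mod 11^{i+2}, f′(x) = 2x + 10. Iterate:
  r_0 = 7 (mod 11)
  r_1 = 18 (mod 121)
  r_2 = 1228 (mod 1331)
Final: r = 1228 satisfies f(r) ≡ 0 mod 11^3.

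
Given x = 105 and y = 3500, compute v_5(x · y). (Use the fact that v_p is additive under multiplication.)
v_5(367500) = 4

v_p(x) = 1 (factor: 105 = 5^1 · 21); v_p(y) = 3 (factor: 3500 = 5^3 · 28). Additivity: v_p(xy) = v_p(x) + v_p(y) = 1 + 3 = 4. (Direct check: xy = 367500 = 5^4 · (588).)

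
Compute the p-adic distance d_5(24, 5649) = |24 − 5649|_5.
d_5(24, 5649) = 1/625

Step 1 — x − y = 24 − 5649 = -5625. Step 2 — v_5(-5625) = 4 (factor: -5625 = −(5^4 · 9); the sign does not affect v_p). Step 3 — |x − y|_5 = 5^{-4} = 1/625.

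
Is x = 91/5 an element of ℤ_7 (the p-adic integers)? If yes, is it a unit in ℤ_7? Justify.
x ∈ ℤ_7 but not a unit; v_7(x) = 1 > 0

ℤ_7 = {x ∈ ℚ_7 : v_7(x) ≥ 0} and ℤ_7^× = {x ∈ ℤ_7 : v_7(x) = 0}. Here v_7(91/5) = v_7(num) − v_7(den) = 1; compare against these criteria.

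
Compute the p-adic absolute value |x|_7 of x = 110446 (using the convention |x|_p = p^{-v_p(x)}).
|110446|_7 = 1/2401

Step 1 — compute v_7(x) by factoring powers of 7 out of the numerator and denominator: v_7(110446) = 4. Step 2 — apply |x|_p = p^{-v_p(x)} = 7^{-4} = 1/2401.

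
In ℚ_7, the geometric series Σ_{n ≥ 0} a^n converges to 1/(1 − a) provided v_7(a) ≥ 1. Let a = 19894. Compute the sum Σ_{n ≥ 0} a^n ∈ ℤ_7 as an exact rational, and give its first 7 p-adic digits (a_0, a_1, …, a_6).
Σ a^n = 1/(1 − a) = -1/19893;  first 7 digits = (1, 0, 0, 2, 1, 1, 4)

v_7(a) = 3 ≥ 1, so the series converges in ℤ_7 to 1/(1 − a) = 1/(1 − 19894) = -1/19893. Expand this rational in ℤ_7: compute digits iteratively via d_i = x_i mod 7, x_{i+1} = (x_i − d_i)/7. The first 7 digits are (1, 0, 0, 2, 1, 1, 4).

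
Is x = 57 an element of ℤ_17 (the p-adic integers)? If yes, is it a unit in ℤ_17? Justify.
x ∈ ℤ_17^× (unit); v_17(x) = 0

ℤ_17 = {x ∈ ℚ_17 : v_17(x) ≥ 0} and ℤ_17^× = {x ∈ ℤ_17 : v_17(x) = 0}. Here v_17(57) = v_17(num) − v_17(den) = 0; compare against these criteria.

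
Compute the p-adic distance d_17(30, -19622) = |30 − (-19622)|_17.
d_17(30, -19622) = 1/4913

Step 1 — x − y = 30 − (-19622) = 19652. Step 2 — v_17(19652) = 3 (factor: 19652 = (17^3 · 4); the sign does not affect v_p). Step 3 — |x − y|_17 = 17^{-3} = 1/4913.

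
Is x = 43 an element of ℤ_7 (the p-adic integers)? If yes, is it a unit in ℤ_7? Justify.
x ∈ ℤ_7^× (unit); v_7(x) = 0

ℤ_7 = {x ∈ ℚ_7 : v_7(x) ≥ 0} and ℤ_7^× = {x ∈ ℤ_7 : v_7(x) = 0}. Here v_7(43) = v_7(num) − v_7(den) = 0; compare against these criteria.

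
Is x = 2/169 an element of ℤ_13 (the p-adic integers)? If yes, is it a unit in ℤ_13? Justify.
x ∉ ℤ_13 (v_13(x) = -2 < 0)

ℤ_13 = {x ∈ ℚ_13 : v_13(x) ≥ 0} and ℤ_13^× = {x ∈ ℤ_13 : v_13(x) = 0}. Here v_13(2/169) = v_13(num) − v_13(den) = -2; compare against these criteria.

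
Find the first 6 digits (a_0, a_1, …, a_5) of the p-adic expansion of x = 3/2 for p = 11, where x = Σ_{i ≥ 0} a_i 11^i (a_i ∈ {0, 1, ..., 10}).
(a_0, …, a_5) = (7, 5, 5, 5, 5, 5)

v_11(3/2) = 0 (numerator and denominator both coprime to 11), so x ∈ ℤ_11^×. Compute digits iteratively via a_i = x_i mod 11, x_{i+1} = (x_i − a_i)/11, with x_0 = x:
  x_0 = 3/2;  a_0 = 7;  x_1 = (x_0 − 7)/11 = -1/2
  x_1 = -1/2;  a_1 = 5;  x_2 = (x_1 − 5)/11 = -1/2
  x_2 = -1/2;  a_2 = 5;  x_3 = (x_2 − 5)/11 = -1/2
  x_3 = -1/2;  a_3 = 5;  x_4 = (x_3 − 5)/11 = -1/2
  x_4 = -1/2;  a_4 = 5;  x_5 = (x_4 − 5)/11 = -1/2
  x_5 = -1/2;  a_5 = 5;  x_6 = (x_5 − 5)/11 = -1/2
Digits: (7, 5, 5, 5, 5, 5).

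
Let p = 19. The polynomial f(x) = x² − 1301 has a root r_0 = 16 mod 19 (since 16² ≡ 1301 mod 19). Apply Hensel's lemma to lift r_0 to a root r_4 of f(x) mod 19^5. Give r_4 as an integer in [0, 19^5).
r_4 = 942112 (mod 2476099)

Hensel's recurrence: r_{i+1} = r_i − f(r_i)·(f′(r_i))^{-1} mod 19^{i+2}, with f′(x) = 2x. Iterate:
  r_0 = 16 (mod 19)
  r_1 = 263 (mod 361)
  r_2 = 2429 (mod 6859)
  r_3 = 29865 (mod 130321)
  r_4 = 942112 (mod 2476099)
Final: r_4 = 942112, and one checks f(r_4) ≡ 0 mod 19^5.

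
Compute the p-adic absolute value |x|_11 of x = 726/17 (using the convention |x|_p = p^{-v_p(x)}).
|726/17|_11 = 1/121

Step 1 — compute v_11(x) by factoring powers of 11 out of the numerator and denominator: v_11(726/17) = 2. Step 2 — apply |x|_p = p^{-v_p(x)} = 11^{-2} = 1/121.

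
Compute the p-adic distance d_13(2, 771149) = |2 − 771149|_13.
d_13(2, 771149) = 1/28561

Step 1 — x − y = 2 − 771149 = -771147. Step 2 — v_13(-771147) = 4 (factor: -771147 = −(13^4 · 27); the sign does not affect v_p). Step 3 — |x − y|_13 = 13^{-4} = 1/28561.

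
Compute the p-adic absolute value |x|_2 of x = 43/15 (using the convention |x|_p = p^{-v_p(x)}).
|43/15|_2 = 1

Step 1 — compute v_2(x) by factoring powers of 2 out of the numerator and denominator: v_2(43/15) = 0. Step 2 — apply |x|_p = p^{-v_p(x)} = 2^{0} = 1.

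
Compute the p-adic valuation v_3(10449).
v_3(10449) = 5

v_3(n) is the largest exponent k such that 3^k divides n. Factor out: 10449 = 3^5 · 43. (Sign doesn't affect v_p.) So v_3(10449) = 5.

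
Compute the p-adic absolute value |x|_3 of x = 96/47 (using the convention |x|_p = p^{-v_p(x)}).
|96/47|_3 = 1/3

Step 1 — compute v_3(x) by factoring powers of 3 out of the numerator and denominator: v_3(96/47) = 1. Step 2 — apply |x|_p = p^{-v_p(x)} = 3^{-1} = 1/3.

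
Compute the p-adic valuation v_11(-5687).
v_11(-5687) = 2

v_11(n) is the largest exponent k such that 11^k divides n. Factor out: -5687 = -11^2 · 47. (Sign doesn't affect v_p.) So v_11(-5687) = 2.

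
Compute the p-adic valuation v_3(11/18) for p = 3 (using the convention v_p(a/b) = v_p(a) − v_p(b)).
v_3(11/18) = -2

Factor powers of 3 from the numerator and denominator of the reduced fraction: 11 = 3^0 · 11 and 18 = 3^2 · 2. Apply v_p(a/b) = v_p(a) − v_p(b): v_3(11/18) = 0 − 2 = -2.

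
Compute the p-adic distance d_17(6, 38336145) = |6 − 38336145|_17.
d_17(6, 38336145) = 1/1419857

Step 1 — x − y = 6 − 38336145 = -38336139. Step 2 — v_17(-38336139) = 5 (factor: -38336139 = −(17^5 · 27); the sign does not affect v_p). Step 3 — |x − y|_17 = 17^{-5} = 1/1419857.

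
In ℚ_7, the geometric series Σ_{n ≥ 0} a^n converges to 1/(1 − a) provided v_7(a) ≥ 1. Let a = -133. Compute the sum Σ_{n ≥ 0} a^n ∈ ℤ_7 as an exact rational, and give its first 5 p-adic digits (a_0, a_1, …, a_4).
Σ a^n = 1/(1 − a) = 1/134;  first 5 digits = (1, 2, 1, 3, 2)

v_7(a) = 1 ≥ 1, so the series converges in ℤ_7 to 1/(1 − a) = 1/(1 − (-133)) = 1/134. Expand this rational in ℤ_7: compute digits iteratively via d_i = x_i mod 7, x_{i+1} = (x_i − d_i)/7. The first 5 digits are (1, 2, 1, 3, 2).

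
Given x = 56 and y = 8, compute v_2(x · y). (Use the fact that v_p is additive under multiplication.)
v_2(448) = 6

v_p(x) = 3 (factor: 56 = 2^3 · 7); v_p(y) = 3 (factor: 8 = 2^3 · 1). Additivity: v_p(xy) = v_p(x) + v_p(y) = 3 + 3 = 6. (Direct check: xy = 448 = 2^6 · (7).)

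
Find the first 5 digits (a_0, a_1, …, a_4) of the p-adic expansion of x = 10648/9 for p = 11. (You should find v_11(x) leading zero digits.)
(a_0, …, a_4) = (0, 0, 0, 7, 8)

v_11(10648/9) = 3, so a_0 = ... = a_2 = 0. Factor out: x = 11^3 · u with u = 8/9 a unit in ℤ_11. Expand u iteratively via a_{v+i} = u_i mod 11, u_{i+1} = (u_i − a_{v+i})/11:
  u_0 = 8/9;  a_3 = 7;  u_1 = (u_0 − 7)/11 = -5/9
  u_1 = -5/9;  a_4 = 8;  u_2 = (u_1 − 8)/11 = -7/9
Digits: (0, 0, 0, 7, 8).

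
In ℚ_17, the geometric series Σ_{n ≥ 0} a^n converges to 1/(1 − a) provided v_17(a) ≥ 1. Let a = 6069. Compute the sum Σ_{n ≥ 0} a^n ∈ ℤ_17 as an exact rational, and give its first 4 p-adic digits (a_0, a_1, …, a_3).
Σ a^n = 1/(1 − a) = -1/6068;  first 4 digits = (1, 0, 4, 1)

v_17(a) = 2 ≥ 1, so the series converges in ℤ_17 to 1/(1 − a) = 1/(1 − 6069) = -1/6068. Expand this rational in ℤ_17: compute digits iteratively via d_i = x_i mod 17, x_{i+1} = (x_i − d_i)/17. The first 4 digits are (1, 0, 4, 1).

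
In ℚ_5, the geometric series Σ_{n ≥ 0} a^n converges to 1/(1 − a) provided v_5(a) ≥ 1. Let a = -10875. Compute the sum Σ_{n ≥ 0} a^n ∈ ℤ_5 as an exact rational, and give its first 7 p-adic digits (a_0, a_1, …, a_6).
Σ a^n = 1/(1 − a) = 1/10876;  first 7 digits = (1, 0, 0, 3, 2, 1, 3)

v_5(a) = 3 ≥ 1, so the series converges in ℤ_5 to 1/(1 − a) = 1/(1 − (-10875)) = 1/10876. Expand this rational in ℤ_5: compute digits iteratively via d_i = x_i mod 5, x_{i+1} = (x_i − d_i)/5. The first 7 digits are (1, 0, 0, 3, 2, 1, 3).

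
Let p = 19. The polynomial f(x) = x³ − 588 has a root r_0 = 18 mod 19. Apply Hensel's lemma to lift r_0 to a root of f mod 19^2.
r_1 = 75 (mod 361)

Hensel: r_{i+1} = r_i − f(r_i)/f′(r_i) mod 19^{i+2}, where f′(x) = 3x². Iterate:
  r_0 = 18 (mod 19)
  r_1 = 75 (mod 361)
Final: r = 75 with f(r) ≡ 0 mod 19^2.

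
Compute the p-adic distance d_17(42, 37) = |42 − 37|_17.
d_17(42, 37) = 1

Step 1 — x − y = 42 − 37 = 5. Step 2 — v_17(5) = 0 (factor: 5 = (17^0 · 5); the sign does not affect v_p). Step 3 — |x − y|_17 = 17^{0} = 1.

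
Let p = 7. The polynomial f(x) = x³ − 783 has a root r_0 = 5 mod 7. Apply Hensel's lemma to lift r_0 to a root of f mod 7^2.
r_1 = 19 (mod 49)

Hensel: r_{i+1} = r_i − f(r_i)/f′(r_i) mod 7^{i+2}, where f′(x) = 3x². Iterate:
  r_0 = 5 (mod 7)
  r_1 = 19 (mod 49)
Final: r = 19 with f(r) ≡ 0 mod 7^2.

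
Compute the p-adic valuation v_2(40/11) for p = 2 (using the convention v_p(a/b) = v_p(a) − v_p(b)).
v_2(40/11) = 3

Factor powers of 2 from the numerator and denominator of the reduced fraction: 40 = 2^3 · 5 and 11 = 2^0 · 11. Apply v_p(a/b) = v_p(a) − v_p(b): v_2(40/11) = 3 − 0 = 3.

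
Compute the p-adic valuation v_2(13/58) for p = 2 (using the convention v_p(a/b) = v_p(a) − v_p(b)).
v_2(13/58) = -1

Factor powers of 2 from the numerator and denominator of the reduced fraction: 13 = 2^0 · 13 and 58 = 2^1 · 29. Apply v_p(a/b) = v_p(a) − v_p(b): v_2(13/58) = 0 − 1 = -1.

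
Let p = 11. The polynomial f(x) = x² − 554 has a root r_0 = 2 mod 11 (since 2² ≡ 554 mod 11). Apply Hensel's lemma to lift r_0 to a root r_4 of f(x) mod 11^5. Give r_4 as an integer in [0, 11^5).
r_4 = 14962 (mod 161051)

Hensel's recurrence: r_{i+1} = r_i − f(r_i)·(f′(r_i))^{-1} mod 11^{i+2}, with f′(x) = 2x. Iterate:
  r_0 = 2 (mod 11)
  r_1 = 79 (mod 121)
  r_2 = 321 (mod 1331)
  r_3 = 321 (mod 14641)
  r_4 = 14962 (mod 161051)
Final: r_4 = 14962, and one checks f(r_4) ≡ 0 mod 11^5.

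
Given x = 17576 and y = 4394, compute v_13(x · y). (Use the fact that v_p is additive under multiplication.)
v_13(77228944) = 6

v_p(x) = 3 (factor: 17576 = 13^3 · 8); v_p(y) = 3 (factor: 4394 = 13^3 · 2). Additivity: v_p(xy) = v_p(x) + v_p(y) = 3 + 3 = 6. (Direct check: xy = 77228944 = 13^6 · (16).)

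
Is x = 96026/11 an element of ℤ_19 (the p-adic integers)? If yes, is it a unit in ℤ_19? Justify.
x ∈ ℤ_19 but not a unit; v_19(x) = 3 > 0

ℤ_19 = {x ∈ ℚ_19 : v_19(x) ≥ 0} and ℤ_19^× = {x ∈ ℤ_19 : v_19(x) = 0}. Here v_19(96026/11) = v_19(num) − v_19(den) = 3; compare against these criteria.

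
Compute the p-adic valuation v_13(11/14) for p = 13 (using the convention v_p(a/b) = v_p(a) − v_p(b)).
v_13(11/14) = 0

Factor powers of 13 from the numerator and denominator of the reduced fraction: 11 = 13^0 · 11 and 14 = 13^0 · 14. Apply v_p(a/b) = v_p(a) − v_p(b): v_13(11/14) = 0 − 0 = 0.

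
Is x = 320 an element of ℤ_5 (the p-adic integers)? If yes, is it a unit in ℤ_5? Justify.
x ∈ ℤ_5 but not a unit; v_5(x) = 1 > 0

ℤ_5 = {x ∈ ℚ_5 : v_5(x) ≥ 0} and ℤ_5^× = {x ∈ ℤ_5 : v_5(x) = 0}. Here v_5(320) = v_5(num) − v_5(den) = 1; compare against these criteria.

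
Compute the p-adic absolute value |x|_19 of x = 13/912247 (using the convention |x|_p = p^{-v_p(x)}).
|13/912247|_19 = 130321

Step 1 — compute v_19(x) by factoring powers of 19 out of the numerator and denominator: v_19(13/912247) = -4. Step 2 — apply |x|_p = p^{-v_p(x)} = 19^{4} = 130321.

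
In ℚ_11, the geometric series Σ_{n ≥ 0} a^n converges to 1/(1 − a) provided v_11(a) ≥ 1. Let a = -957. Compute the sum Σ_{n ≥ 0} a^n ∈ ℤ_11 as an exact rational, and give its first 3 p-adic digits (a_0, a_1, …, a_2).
Σ a^n = 1/(1 − a) = 1/958;  first 3 digits = (1, 1, 4)

v_11(a) = 1 ≥ 1, so the series converges in ℤ_11 to 1/(1 − a) = 1/(1 − (-957)) = 1/958. Expand this rational in ℤ_11: compute digits iteratively via d_i = x_i mod 11, x_{i+1} = (x_i − d_i)/11. The first 3 digits are (1, 1, 4).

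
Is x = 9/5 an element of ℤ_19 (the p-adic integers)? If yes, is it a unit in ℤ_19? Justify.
x ∈ ℤ_19^× (unit); v_19(x) = 0

ℤ_19 = {x ∈ ℚ_19 : v_19(x) ≥ 0} and ℤ_19^× = {x ∈ ℤ_19 : v_19(x) = 0}. Here v_19(9/5) = v_19(num) − v_19(den) = 0; compare against these criteria.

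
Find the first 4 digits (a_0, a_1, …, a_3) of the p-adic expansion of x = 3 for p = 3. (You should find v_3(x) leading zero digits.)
(a_0, …, a_3) = (0, 1, 0, 0)

v_3(3) = 1, so a_0 = ... = a_0 = 0. Factor out: x = 3^1 · u with u = 1 a unit in ℤ_3. Expand u iteratively via a_{v+i} = u_i mod 3, u_{i+1} = (u_i − a_{v+i})/3:
  u_0 = 1;  a_1 = 1;  u_1 = (u_0 − 1)/3 = 0
  u_1 = 0;  a_2 = 0;  u_2 = (u_1 − 0)/3 = 0
  u_2 = 0;  a_3 = 0;  u_3 = (u_2 − 0)/3 = 0
Digits: (0, 1, 0, 0).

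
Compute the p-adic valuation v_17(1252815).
v_17(1252815) = 4

v_17(n) is the largest exponent k such that 17^k divides n. Factor out: 1252815 = 17^4 · 15. (Sign doesn't affect v_p.) So v_17(1252815) = 4.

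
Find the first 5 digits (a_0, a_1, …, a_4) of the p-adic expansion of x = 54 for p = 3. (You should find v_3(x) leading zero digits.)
(a_0, …, a_4) = (0, 0, 0, 2, 0)

v_3(54) = 3, so a_0 = ... = a_2 = 0. Factor out: x = 3^3 · u with u = 2 a unit in ℤ_3. Expand u iteratively via a_{v+i} = u_i mod 3, u_{i+1} = (u_i − a_{v+i})/3:
  u_0 = 2;  a_3 = 2;  u_1 = (u_0 − 2)/3 = 0
  u_1 = 0;  a_4 = 0;  u_2 = (u_1 − 0)/3 = 0
Digits: (0, 0, 0, 2, 0).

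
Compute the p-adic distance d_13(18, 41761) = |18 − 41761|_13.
d_13(18, 41761) = 1/2197

Step 1 — x − y = 18 − 41761 = -41743. Step 2 — v_13(-41743) = 3 (factor: -41743 = −(13^3 · 19); the sign does not affect v_p). Step 3 — |x − y|_13 = 13^{-3} = 1/2197.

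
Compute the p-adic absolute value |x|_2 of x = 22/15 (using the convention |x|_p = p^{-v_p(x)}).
|22/15|_2 = 1/2

Step 1 — compute v_2(x) by factoring powers of 2 out of the numerator and denominator: v_2(22/15) = 1. Step 2 — apply |x|_p = p^{-v_p(x)} = 2^{-1} = 1/2.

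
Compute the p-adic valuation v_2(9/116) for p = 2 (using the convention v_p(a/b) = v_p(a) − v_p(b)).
v_2(9/116) = -2

Factor powers of 2 from the numerator and denominator of the reduced fraction: 9 = 2^0 · 9 and 116 = 2^2 · 29. Apply v_p(a/b) = v_p(a) − v_p(b): v_2(9/116) = 0 − 2 = -2.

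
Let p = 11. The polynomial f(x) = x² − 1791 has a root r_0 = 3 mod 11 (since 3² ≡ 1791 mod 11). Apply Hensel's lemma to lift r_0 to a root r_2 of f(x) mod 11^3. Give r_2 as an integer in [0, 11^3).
r_2 = 905 (mod 1331)

Hensel's recurrence: r_{i+1} = r_i − f(r_i)·(f′(r_i))^{-1} mod 11^{i+2}, with f′(x) = 2x. Iterate:
  r_0 = 3 (mod 11)
  r_1 = 58 (mod 121)
  r_2 = 905 (mod 1331)
Final: r_2 = 905, and one checks f(r_2) ≡ 0 mod 11^3.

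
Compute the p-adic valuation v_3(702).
v_3(702) = 3

v_3(n) is the largest exponent k such that 3^k divides n. Factor out: 702 = 3^3 · 26. (Sign doesn't affect v_p.) So v_3(702) = 3.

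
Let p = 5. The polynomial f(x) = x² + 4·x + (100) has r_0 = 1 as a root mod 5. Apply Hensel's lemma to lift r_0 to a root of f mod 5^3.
r_2 = 21 (mod 125)

Hensel: r_{i+1} = r_i − f(r_i)·(f′(r_i))^{-1} mod 5^{i+2}, f′(x) = 2x + 4. Iterate:
  r_0 = 1 (mod 5)
  r_1 = 21 (mod 25)
  r_2 = 21 (mod 125)
Final: r = 21 satisfies f(r) ≡ 0 mod 5^3.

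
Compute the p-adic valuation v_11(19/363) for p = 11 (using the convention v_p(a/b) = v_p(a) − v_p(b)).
v_11(19/363) = -2

Factor powers of 11 from the numerator and denominator of the reduced fraction: 19 = 11^0 · 19 and 363 = 11^2 · 3. Apply v_p(a/b) = v_p(a) − v_p(b): v_11(19/363) = 0 − 2 = -2.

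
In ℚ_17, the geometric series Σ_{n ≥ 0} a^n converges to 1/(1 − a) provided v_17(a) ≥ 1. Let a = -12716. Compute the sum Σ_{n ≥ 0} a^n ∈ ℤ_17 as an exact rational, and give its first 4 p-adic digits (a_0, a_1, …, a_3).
Σ a^n = 1/(1 − a) = 1/12717;  first 4 digits = (1, 0, 7, 14)

v_17(a) = 2 ≥ 1, so the series converges in ℤ_17 to 1/(1 − a) = 1/(1 − (-12716)) = 1/12717. Expand this rational in ℤ_17: compute digits iteratively via d_i = x_i mod 17, x_{i+1} = (x_i − d_i)/17. The first 4 digits are (1, 0, 7, 14).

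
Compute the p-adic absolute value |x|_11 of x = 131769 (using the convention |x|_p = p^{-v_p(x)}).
|131769|_11 = 1/14641

Step 1 — compute v_11(x) by factoring powers of 11 out of the numerator and denominator: v_11(131769) = 4. Step 2 — apply |x|_p = p^{-v_p(x)} = 11^{-4} = 1/14641.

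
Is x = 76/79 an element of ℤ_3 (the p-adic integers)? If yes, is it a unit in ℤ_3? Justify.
x ∈ ℤ_3^× (unit); v_3(x) = 0

ℤ_3 = {x ∈ ℚ_3 : v_3(x) ≥ 0} and ℤ_3^× = {x ∈ ℤ_3 : v_3(x) = 0}. Here v_3(76/79) = v_3(num) − v_3(den) = 0; compare against these criteria.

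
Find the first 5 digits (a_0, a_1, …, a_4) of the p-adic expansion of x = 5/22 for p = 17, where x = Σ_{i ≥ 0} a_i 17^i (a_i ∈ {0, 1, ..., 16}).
(a_0, …, a_4) = (1, 10, 11, 14, 3)

v_17(5/22) = 0 (numerator and denominator both coprime to 17), so x ∈ ℤ_17^×. Compute digits iteratively via a_i = x_i mod 17, x_{i+1} = (x_i − a_i)/17, with x_0 = x:
  x_0 = 5/22;  a_0 = 1;  x_1 = (x_0 − 1)/17 = -1/22
  x_1 = -1/22;  a_1 = 10;  x_2 = (x_1 − 10)/17 = -13/22
  x_2 = -13/22;  a_2 = 11;  x_3 = (x_2 − 11)/17 = -15/22
  x_3 = -15/22;  a_3 = 14;  x_4 = (x_3 − 14)/17 = -19/22
  x_4 = -19/22;  a_4 = 3;  x_5 = (x_4 − 3)/17 = -5/22
Digits: (1, 10, 11, 14, 3).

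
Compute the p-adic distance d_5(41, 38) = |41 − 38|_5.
d_5(41, 38) = 1

Step 1 — x − y = 41 − 38 = 3. Step 2 — v_5(3) = 0 (factor: 3 = (5^0 · 3); the sign does not affect v_p). Step 3 — |x − y|_5 = 5^{0} = 1.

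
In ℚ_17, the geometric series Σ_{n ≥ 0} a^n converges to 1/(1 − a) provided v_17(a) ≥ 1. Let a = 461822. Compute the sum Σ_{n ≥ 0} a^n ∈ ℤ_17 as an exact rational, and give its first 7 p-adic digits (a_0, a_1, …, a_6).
Σ a^n = 1/(1 − a) = -1/461821;  first 7 digits = (1, 0, 0, 9, 5, 0, 13)

v_17(a) = 3 ≥ 1, so the series converges in ℤ_17 to 1/(1 − a) = 1/(1 − 461822) = -1/461821. Expand this rational in ℤ_17: compute digits iteratively via d_i = x_i mod 17, x_{i+1} = (x_i − d_i)/17. The first 7 digits are (1, 0, 0, 9, 5, 0, 13).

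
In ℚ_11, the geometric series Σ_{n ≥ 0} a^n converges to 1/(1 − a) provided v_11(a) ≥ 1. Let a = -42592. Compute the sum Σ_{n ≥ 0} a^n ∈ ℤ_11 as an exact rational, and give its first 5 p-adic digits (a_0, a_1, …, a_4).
Σ a^n = 1/(1 − a) = 1/42593;  first 5 digits = (1, 0, 0, 1, 8)

v_11(a) = 3 ≥ 1, so the series converges in ℤ_11 to 1/(1 − a) = 1/(1 − (-42592)) = 1/42593. Expand this rational in ℤ_11: compute digits iteratively via d_i = x_i mod 11, x_{i+1} = (x_i − d_i)/11. The first 5 digits are (1, 0, 0, 1, 8).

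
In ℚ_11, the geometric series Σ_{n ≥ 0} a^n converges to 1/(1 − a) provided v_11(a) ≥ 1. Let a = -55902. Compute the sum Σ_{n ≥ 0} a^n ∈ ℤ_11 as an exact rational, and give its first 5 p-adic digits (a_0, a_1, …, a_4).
Σ a^n = 1/(1 − a) = 1/55903;  first 5 digits = (1, 0, 0, 2, 7)

v_11(a) = 3 ≥ 1, so the series converges in ℤ_11 to 1/(1 − a) = 1/(1 − (-55902)) = 1/55903. Expand this rational in ℤ_11: compute digits iteratively via d_i = x_i mod 11, x_{i+1} = (x_i − d_i)/11. The first 5 digits are (1, 0, 0, 2, 7).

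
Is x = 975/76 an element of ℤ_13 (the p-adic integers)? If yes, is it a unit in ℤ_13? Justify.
x ∈ ℤ_13 but not a unit; v_13(x) = 1 > 0

ℤ_13 = {x ∈ ℚ_13 : v_13(x) ≥ 0} and ℤ_13^× = {x ∈ ℤ_13 : v_13(x) = 0}. Here v_13(975/76) = v_13(num) − v_13(den) = 1; compare against these criteria.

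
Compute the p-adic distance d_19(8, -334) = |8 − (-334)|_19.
d_19(8, -334) = 1/19

Step 1 — x − y = 8 − (-334) = 342. Step 2 — v_19(342) = 1 (factor: 342 = (19^1 · 18); the sign does not affect v_p). Step 3 — |x − y|_19 = 19^{-1} = 1/19.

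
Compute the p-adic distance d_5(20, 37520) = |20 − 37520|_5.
d_5(20, 37520) = 1/3125

Step 1 — x − y = 20 − 37520 = -37500. Step 2 — v_5(-37500) = 5 (factor: -37500 = −(5^5 · 12); the sign does not affect v_p). Step 3 — |x − y|_5 = 5^{-5} = 1/3125.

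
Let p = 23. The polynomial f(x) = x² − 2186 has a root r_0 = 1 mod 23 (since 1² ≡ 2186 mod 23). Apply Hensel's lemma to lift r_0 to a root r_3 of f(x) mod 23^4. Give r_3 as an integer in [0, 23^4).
r_3 = 211900 (mod 279841)

Hensel's recurrence: r_{i+1} = r_i − f(r_i)·(f′(r_i))^{-1} mod 23^{i+2}, with f′(x) = 2x. Iterate:
  r_0 = 1 (mod 23)
  r_1 = 300 (mod 529)
  r_2 = 5061 (mod 12167)
  r_3 = 211900 (mod 279841)
Final: r_3 = 211900, and one checks f(r_3) ≡ 0 mod 23^4.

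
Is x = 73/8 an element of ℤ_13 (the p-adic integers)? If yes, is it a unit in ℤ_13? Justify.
x ∈ ℤ_13^× (unit); v_13(x) = 0

ℤ_13 = {x ∈ ℚ_13 : v_13(x) ≥ 0} and ℤ_13^× = {x ∈ ℤ_13 : v_13(x) = 0}. Here v_13(73/8) = v_13(num) − v_13(den) = 0; compare against these criteria.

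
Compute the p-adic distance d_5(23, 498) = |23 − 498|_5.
d_5(23, 498) = 1/25

Step 1 — x − y = 23 − 498 = -475. Step 2 — v_5(-475) = 2 (factor: -475 = −(5^2 · 19); the sign does not affect v_p). Step 3 — |x − y|_5 = 5^{-2} = 1/25.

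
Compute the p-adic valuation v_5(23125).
v_5(23125) = 4

v_5(n) is the largest exponent k such that 5^k divides n. Factor out: 23125 = 5^4 · 37. (Sign doesn't affect v_p.) So v_5(23125) = 4.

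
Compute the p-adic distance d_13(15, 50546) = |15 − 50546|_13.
d_13(15, 50546) = 1/2197

Step 1 — x − y = 15 − 50546 = -50531. Step 2 — v_13(-50531) = 3 (factor: -50531 = −(13^3 · 23); the sign does not affect v_p). Step 3 — |x − y|_13 = 13^{-3} = 1/2197.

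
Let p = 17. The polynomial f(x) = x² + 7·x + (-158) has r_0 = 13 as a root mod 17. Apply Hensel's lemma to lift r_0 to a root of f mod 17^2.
r_1 = 115 (mod 289)

Hensel: r_{i+1} = r_i − f(r_i)·(f′(r_i))^{-1} mod 17^{i+2}, f′(x) = 2x + 7. Iterate:
  r_0 = 13 (mod 17)
  r_1 = 115 (mod 289)
Final: r = 115 satisfies f(r) ≡ 0 mod 17^2.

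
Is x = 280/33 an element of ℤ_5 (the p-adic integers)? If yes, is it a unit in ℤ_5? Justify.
x ∈ ℤ_5 but not a unit; v_5(x) = 1 > 0

ℤ_5 = {x ∈ ℚ_5 : v_5(x) ≥ 0} and ℤ_5^× = {x ∈ ℤ_5 : v_5(x) = 0}. Here v_5(280/33) = v_5(num) − v_5(den) = 1; compare against these criteria.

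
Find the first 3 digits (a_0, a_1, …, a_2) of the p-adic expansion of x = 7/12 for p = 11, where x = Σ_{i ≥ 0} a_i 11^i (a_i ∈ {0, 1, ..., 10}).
(a_0, …, a_2) = (7, 4, 6)

v_11(7/12) = 0 (numerator and denominator both coprime to 11), so x ∈ ℤ_11^×. Compute digits iteratively via a_i = x_i mod 11, x_{i+1} = (x_i − a_i)/11, with x_0 = x:
  x_0 = 7/12;  a_0 = 7;  x_1 = (x_0 − 7)/11 = -7/12
  x_1 = -7/12;  a_1 = 4;  x_2 = (x_1 − 4)/11 = -5/12
  x_2 = -5/12;  a_2 = 6;  x_3 = (x_2 − 6)/11 = -7/12
Digits: (7, 4, 6).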